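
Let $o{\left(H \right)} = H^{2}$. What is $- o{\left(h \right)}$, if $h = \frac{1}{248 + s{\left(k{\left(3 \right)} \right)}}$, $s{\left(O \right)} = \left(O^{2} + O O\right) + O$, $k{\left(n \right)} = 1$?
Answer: $- \frac{1}{63001} \approx -1.5873 \cdot 10^{-5}$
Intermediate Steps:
$s{\left(O \right)} = O + 2 O^{2}$ ($s{\left(O \right)} = \left(O^{2} + O^{2}\right) + O = 2 O^{2} + O = O + 2 O^{2}$)
$h = \frac{1}{251}$ ($h = \frac{1}{248 + 1 \left(1 + 2 \cdot 1\right)} = \frac{1}{248 + 1 \left(1 + 2\right)} = \frac{1}{248 + 1 \cdot 3} = \frac{1}{248 + 3} = \frac{1}{251} \approx 0.0039841$)
$- o{\left(h \right)} = - \frac{1}{63001}$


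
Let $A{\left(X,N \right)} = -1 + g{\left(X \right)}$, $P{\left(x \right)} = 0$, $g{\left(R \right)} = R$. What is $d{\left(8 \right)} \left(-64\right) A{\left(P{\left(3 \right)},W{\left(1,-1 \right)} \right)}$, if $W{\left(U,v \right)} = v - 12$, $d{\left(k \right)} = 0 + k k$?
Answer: $4096$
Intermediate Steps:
$d{\left(k \right)} = k^{2}$ ($d{\left(k \right)} = 0 + k^{2} = k^{2}$)
$W{\left(U,v \right)} = -12 + v$ ($W{\left(U,v \right)} = v - 12 = -12 + v$)
$A{\left(X,N \right)} = -1 + X$
$d{\left(8 \right)} \left(-64\right) A{\left(P{\left(3 \right)},W{\left(1,-1 \right)} \right)} = 8^{2} \left(-64\right) \left(-1 + 0\right) = 64 \left(-64\right) \left(-1\right) = \left(-4096\right) \left(-1\right) = 4096$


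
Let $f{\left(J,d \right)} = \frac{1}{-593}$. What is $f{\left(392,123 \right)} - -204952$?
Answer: $\frac{121536535}{593} \approx 2.0495 \cdot 10^{5}$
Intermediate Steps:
$f{\left(J,d \right)} = - \frac{1}{593}$
$f{\left(392,123 \right)} - -204952 = - \frac{1}{593} - -204952 = - \frac{1}{593} + 204952 = \frac{121536535}{593}$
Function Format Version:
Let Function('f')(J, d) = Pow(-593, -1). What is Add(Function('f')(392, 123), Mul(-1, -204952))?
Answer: Rational(121536535, 593) ≈ 2.0495e+5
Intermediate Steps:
Function('f')(J, d) = Rational(-1, 593)
Add(Function('f')(392, 123), Mul(-1, -204952)) = Add(Rational(-1, 593), Mul(-1, -204952)) = Add(Rational(-1, 593), 204952) = Rational(121536535, 593)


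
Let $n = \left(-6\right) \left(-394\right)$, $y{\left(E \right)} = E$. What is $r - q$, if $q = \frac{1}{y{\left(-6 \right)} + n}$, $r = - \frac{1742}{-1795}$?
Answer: $\frac{4105841}{4232610} \approx 0.97005$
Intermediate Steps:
$r = \frac{1742}{1795}$ ($r = \left(-1742\right) \left(- \frac{1}{1795}\right) = \frac{1742}{1795} \approx 0.97047$)
$n = 2364$
$q = \frac{1}{2358}$ ($q = \frac{1}{-6 + 2364} = \frac{1}{2358} \approx 0.00042409$)
$r - q = \frac{1742}{1795} - \frac{1}{2358} = \frac{4105841}{4232610}$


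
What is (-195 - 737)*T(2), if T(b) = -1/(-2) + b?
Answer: -2330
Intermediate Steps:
T(b) = 1/2 + b (T(b) = -1*(-1/2) + b = 1/2 + b)
(-195 - 737)*T(2) = (-195 - 737)*(1/2 + 2) = -932*5/2 = -2330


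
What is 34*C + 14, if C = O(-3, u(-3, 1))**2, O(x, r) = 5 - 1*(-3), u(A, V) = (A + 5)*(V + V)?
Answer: 2190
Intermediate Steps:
u(A, V) = 2*V*(5 + A) (u(A, V) = (5 + A)*(2*V) = 2*V*(5 + A))
O(x, r) = 8 (O(x, r) = 5 + 3 = 8)
C = 64 (C = 8**2 = 64)
34*C + 14 = 34*64 + 14 = 2176 + 14 = 2190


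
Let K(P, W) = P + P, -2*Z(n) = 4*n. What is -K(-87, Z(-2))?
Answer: 174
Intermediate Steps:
Z(n) = -2*n
K(P, W) = 2*P
-K(-87, Z(-2)) = -2*(-87) = -1*(-174) = 174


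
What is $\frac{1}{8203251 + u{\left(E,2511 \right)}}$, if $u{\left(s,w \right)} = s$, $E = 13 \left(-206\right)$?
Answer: $\frac{1}{8200573} \approx 1.2194 \cdot 10^{-7}$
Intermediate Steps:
$E = -2678$
$\frac{1}{8203251 + u{\left(E,2511 \right)}} = \frac{1}{8203251 - 2678} = \frac{1}{8200573}$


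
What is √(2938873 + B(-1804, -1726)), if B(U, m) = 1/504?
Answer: √20736687902/84 ≈ 1714.3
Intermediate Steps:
B(U, m) = 1/504
√(2938873 + B(-1804, -1726)) = √(2938873 + 1/504) = √(1481191993/504) = √20736687902/84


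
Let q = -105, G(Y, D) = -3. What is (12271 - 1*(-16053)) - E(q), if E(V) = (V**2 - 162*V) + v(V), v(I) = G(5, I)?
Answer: 292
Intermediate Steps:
v(I) = -3
E(V) = -3 + V**2 - 162*V (E(V) = (V**2 - 162*V) - 3 = -3 + V**2 - 162*V)
(12271 - 1*(-16053)) - E(q) = (12271 - 1*(-16053)) - (-3 + (-105)**2 - 162*(-105)) = (12271 + 16053) - (-3 + 11025 + 17010) = 28324 - 1*28032 = 28324 - 28032 = 292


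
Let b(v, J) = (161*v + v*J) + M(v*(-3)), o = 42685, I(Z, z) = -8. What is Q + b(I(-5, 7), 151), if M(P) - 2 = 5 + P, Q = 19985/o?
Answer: -21039708/8537 ≈ -2464.5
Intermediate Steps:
Q = 3997/8537 (Q = 19985/42685 = 19985*(1/42685) = 3997/8537 ≈ 0.46820)
M(P) = 7 + P (M(P) = 2 + (5 + P) = 7 + P)
b(v, J) = 7 + 158*v + J*v (b(v, J) = (161*v + v*J) + (7 + v*(-3)) = (161*v + J*v) + (7 - 3*v) = 7 + 158*v + J*v)
Q + b(I(-5, 7), 151) = 3997/8537 + (7 + 158*(-8) + 151*(-8)) = 3997/8537 + (7 - 1264 - 1208) = 3997/8537 - 2465 = -21039708/8537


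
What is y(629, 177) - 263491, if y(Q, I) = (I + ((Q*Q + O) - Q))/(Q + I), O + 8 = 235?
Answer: -105989165/403 ≈ -2.6300e+5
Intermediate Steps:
O = 227 (O = -8 + 235 = 227)
y(Q, I) = (227 + I + Q² - Q)/(I + Q) (y(Q, I) = (I + ((Q*Q + 227) - Q))/(Q + I) = (I + ((Q² + 227) - Q))/(I + Q) = (I + ((227 + Q²) - Q))/(I + Q) = (I + (227 + Q² - Q))/(I + Q) = (227 + I + Q² - Q)/(I + Q))
y(629, 177) - 263491 = (227 + 177 + 629² - 1*629)/(177 + 629) - 263491 = (227 + 177 + 395641 - 629)/806 - 263491 = (1/806)*395416 - 263491 = 197708/403 - 263491 = -105989165/403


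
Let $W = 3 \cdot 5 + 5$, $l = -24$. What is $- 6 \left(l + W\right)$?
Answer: $24$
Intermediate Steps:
$W = 20$ ($W = 15 + 5 = 20$)
$- 6 \left(l + W\right) = - 6 \left(-24 + 20\right) = \left(-6\right) \left(-4\right) = 24$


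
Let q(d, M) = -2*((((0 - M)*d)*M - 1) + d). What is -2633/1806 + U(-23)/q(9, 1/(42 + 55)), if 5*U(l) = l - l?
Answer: -2633/1806 ≈ -1.4579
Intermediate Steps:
U(l) = 0 (U(l) = (l - l)/5 = (1/5)*0 = 0)
q(d, M) = 2 - 2*d + 2*d*M**2 (q(d, M) = -2*((((-M)*d)*M - 1) + d) = -2*(((-M*d)*M - 1) + d) = -2*((-d*M**2 - 1) + d) = -2*((-1 - d*M**2) + d) = -2*(-1 + d - d*M**2) = 2 - 2*d + 2*d*M**2)
-2633/1806 + U(-23)/q(9, 1/(42 + 55)) = -2633/1806 + 0/(2 - 2*9 + 2*9*(1/(42 + 55))**2) = -2633*1/1806 + 0/(2 - 18 + 2*9*(1/97)**2) = -2633/1806 + 0/(2 - 18 + 2*9*(1/97)**2) = -2633/1806 + 0/(2 - 18 + 2*9*(1/9409)) = -2633/1806 + 0/(2 - 18 + 18/9409) = -2633/1806 + 0/(-150526/9409) = -2633/1806 + 0*(-9409/150526) = -2633/1806 + 0 = -2633/1806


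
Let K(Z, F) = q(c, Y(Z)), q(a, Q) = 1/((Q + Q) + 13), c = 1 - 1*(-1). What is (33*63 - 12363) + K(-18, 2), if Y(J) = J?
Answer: -236533/23 ≈ -10284.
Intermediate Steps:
c = 2 (c = 1 + 1 = 2)
q(a, Q) = 1/(13 + 2*Q) (q(a, Q) = 1/(2*Q + 13) = 1/(13 + 2*Q))
K(Z, F) = 1/(13 + 2*Z)
(33*63 - 12363) + K(-18, 2) = (33*63 - 12363) + 1/(13 + 2*(-18)) = (2079 - 12363) + 1/(13 - 36) = -10284 + 1/(-23) = -10284 - 1/23 = -236533/23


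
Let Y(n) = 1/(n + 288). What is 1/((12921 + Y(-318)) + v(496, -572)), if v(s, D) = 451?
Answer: 30/401159 ≈ 7.4783e-5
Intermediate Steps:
Y(n) = 1/(288 + n)
1/((12921 + Y(-318)) + v(496, -572)) = 1/((12921 + 1/(288 - 318)) + 451) = 1/((12921 + 1/(-30)) + 451) = 1/((12921 - 1/30) + 451) = 1/(387629/30 + 451) = 1/(401159/30) = 30/401159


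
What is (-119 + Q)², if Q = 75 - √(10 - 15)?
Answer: (44 + I*√5)² ≈ 1931.0 + 196.77*I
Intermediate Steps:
Q = 75 - I*√5 (Q = 75 - √(-5) = 75 - I*√5 ≈ 75.0 - 2.2361*I)
(-119 + Q)² = (-119 + (75 - I*√5))² = (-44 - I*√5)²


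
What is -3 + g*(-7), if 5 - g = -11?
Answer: -115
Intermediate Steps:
g = 16 (g = 5 - 1*(-11) = 5 + 11 = 16)
-3 + g*(-7) = -3 + 16*(-7) = -3 - 112 = -115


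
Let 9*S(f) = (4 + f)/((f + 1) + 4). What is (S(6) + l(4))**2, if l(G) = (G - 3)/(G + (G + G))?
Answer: 5329/156816 ≈ 0.033983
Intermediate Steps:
S(f) = (4 + f)/(9*(5 + f)) (S(f) = ((4 + f)/((f + 1) + 4))/9 = ((4 + f)/((1 + f) + 4))/9 = ((4 + f)/(5 + f))/9 = (4 + f)/(9*(5 + f)))
l(G) = (-3 + G)/(3*G) (l(G) = (-3 + G)/(G + 2*G) = (-3 + G)/((3*G)) = (-3 + G)*(1/(3*G)) = (-3 + G)/(3*G))
(S(6) + l(4))**2 = ((4 + 6)/(9*(5 + 6)) + (1/3)*(-3 + 4)/4)**2 = ((1/9)*10/11 + (1/3)*(1/4)*1)**2 = ((1/9)*(1/11)*10 + 1/12)**2 = (10/99 + 1/12)**2 = (73/396)**2 = 5329/156816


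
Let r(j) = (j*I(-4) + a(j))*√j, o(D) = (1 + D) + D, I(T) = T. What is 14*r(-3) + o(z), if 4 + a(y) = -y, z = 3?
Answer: 7 + 154*I*√3 ≈ 7.0 + 266.74*I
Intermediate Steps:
a(y) = -4 - y
o(D) = 1 + 2*D
r(j) = √j*(-4 - 5*j) (r(j) = (j*(-4) + (-4 - j))*√j = (-4*j + (-4 - j))*√j = (-4 - 5*j)*√j = √j*(-4 - 5*j))
14*r(-3) + o(z) = 14*(√(-3)*(-4 - 5*(-3))) + (1 + 2*3) = 14*((I*√3)*(-4 + 15)) + (1 + 6) = 14*((I*√3)*11) + 7 = 14*(11*I*√3) + 7 = 154*I*√3 + 7 = 7 + 154*I*√3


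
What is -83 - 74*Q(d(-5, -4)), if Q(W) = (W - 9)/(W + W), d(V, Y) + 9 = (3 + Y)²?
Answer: -1293/8 ≈ -161.63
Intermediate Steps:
d(V, Y) = -9 + (3 + Y)²
Q(W) = (-9 + W)/(2*W) (Q(W) = (-9 + W)/((2*W)) = (-9 + W)*(1/(2*W)) = (-9 + W)/(2*W))
-83 - 74*Q(d(-5, -4)) = -83 - 37*(-9 - 4*(6 - 4))/((-4*(6 - 4))) = -83 - 37*(-9 - 4*2)/((-4*2)) = -83 - 37*(-9 - 8)/(-8) = -83 - 37*(-1)*(-17)/8 = -83 - 74*17/16 = -83 - 629/8 = -1293/8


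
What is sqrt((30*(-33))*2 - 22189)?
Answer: I*sqrt(24169) ≈ 155.46*I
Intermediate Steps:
sqrt((30*(-33))*2 - 22189) = sqrt(-990*2 - 22189) = sqrt(-1980 - 22189) = sqrt(-24169) = I*sqrt(24169)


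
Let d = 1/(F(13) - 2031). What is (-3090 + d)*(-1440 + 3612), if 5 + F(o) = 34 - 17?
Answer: -4516826764/673 ≈ -6.7115e+6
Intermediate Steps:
F(o) = 12 (F(o) = -5 + (34 - 17) = -5 + 17 = 12)
d = -1/2019 (d = 1/(12 - 2031) = 1/(-2019) = -1/2019 ≈ -0.00049530)
(-3090 + d)*(-1440 + 3612) = (-3090 - 1/2019)*(-1440 + 3612) = -6238711/2019*2172 = -4516826764/673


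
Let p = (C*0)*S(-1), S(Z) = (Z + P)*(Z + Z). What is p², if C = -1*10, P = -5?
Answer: 0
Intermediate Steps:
S(Z) = 2*Z*(-5 + Z) (S(Z) = (Z - 5)*(Z + Z) = (-5 + Z)*(2*Z) = 2*Z*(-5 + Z))
C = -10
p = 0 (p = (-10*0)*(2*(-1)*(-5 - 1)) = 0*(2*(-1)*(-6)) = 0*12 = 0)
p² = 0² = 0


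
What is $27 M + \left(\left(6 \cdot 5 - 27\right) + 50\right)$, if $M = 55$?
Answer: $1538$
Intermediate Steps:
$27 M + \left(\left(6 \cdot 5 - 27\right) + 50\right) = 27 \cdot 55 + \left(\left(6 \cdot 5 - 27\right) + 50\right) = 1485 + \left(\left(30 - 27\right) + 50\right) = 1485 + \left(3 + 50\right) = 1485 + 53 = 1538$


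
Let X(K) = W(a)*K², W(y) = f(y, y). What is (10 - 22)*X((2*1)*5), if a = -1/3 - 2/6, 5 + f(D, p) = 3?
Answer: 2400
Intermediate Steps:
f(D, p) = -2 (f(D, p) = -5 + 3 = -2)
a = -⅔ (a = -1*⅓ - 2*⅙ = -⅓ - ⅓ = -⅔ ≈ -0.66667)
W(y) = -2
X(K) = -2*K²
(10 - 22)*X((2*1)*5) = (10 - 22)*(-2*((2*1)*5)²) = -(-24)*(2*5)² = -(-24)*10² = -(-24)*100 = -12*(-200) = 2400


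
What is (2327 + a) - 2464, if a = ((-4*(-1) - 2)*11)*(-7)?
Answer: -291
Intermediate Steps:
a = -154 (a = ((4 - 2)*11)*(-7) = (2*11)*(-7) = 22*(-7) = -154)
(2327 + a) - 2464 = (2327 - 154) - 2464 = 2173 - 2464 = -291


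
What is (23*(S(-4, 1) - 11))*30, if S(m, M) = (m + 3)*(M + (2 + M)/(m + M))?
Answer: -7590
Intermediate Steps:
S(m, M) = (3 + m)*(M + (2 + M)/(M + m))
(23*(S(-4, 1) - 11))*30 = (23*((6 + 2*(-4) + 3*1 + 3*1**2 + 1*(-4)**2 - 4*1**2 + 4*1*(-4))/(1 - 4) - 11))*30 = (23*((6 - 8 + 3 + 3*1 + 1*16 - 4*1 - 16)/(-3) - 11))*30 = (23*(-(6 - 8 + 3 + 3 + 16 - 4 - 16)/3 - 11))*30 = (23*(-1/3*0 - 11))*30 = (23*(0 - 11))*30 = (23*(-11))*30 = -253*30 = -7590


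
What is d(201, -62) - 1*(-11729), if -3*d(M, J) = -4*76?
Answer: 35491/3 ≈ 11830.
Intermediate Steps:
d(M, J) = 304/3 (d(M, J) = -(-4)*76/3 = -1/3*(-304) = 304/3)
d(201, -62) - 1*(-11729) = 304/3 - 1*(-11729) = 304/3 + 11729 = 35491/3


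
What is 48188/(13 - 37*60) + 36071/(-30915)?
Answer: -1569340717/68229405 ≈ -23.001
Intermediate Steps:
48188/(13 - 37*60) + 36071/(-30915) = 48188/(13 - 2220) + 36071*(-1/30915) = 48188/(-2207) - 36071/30915 = 48188*(-1/2207) - 36071/30915 = -48188/2207 - 36071/30915 = -1569340717/68229405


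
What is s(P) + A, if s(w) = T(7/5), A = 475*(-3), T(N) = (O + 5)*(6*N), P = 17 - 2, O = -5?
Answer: -1425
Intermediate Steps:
P = 15
T(N) = 0 (T(N) = (-5 + 5)*(6*N) = 0*(6*N) = 0)
A = -1425
s(w) = 0
s(P) + A = 0 - 1425 = -1425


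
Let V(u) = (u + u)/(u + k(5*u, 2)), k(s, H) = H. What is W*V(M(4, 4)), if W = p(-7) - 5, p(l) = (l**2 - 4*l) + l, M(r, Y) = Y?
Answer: 260/3 ≈ 86.667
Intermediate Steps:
p(l) = l**2 - 3*l
V(u) = 2*u/(2 + u) (V(u) = (u + u)/(u + 2) = (2*u)/(2 + u) = 2*u/(2 + u))
W = 65 (W = -7*(-3 - 7) - 5 = -7*(-10) - 5 = 70 - 5 = 65)
W*V(M(4, 4)) = 65*(2*4/(2 + 4)) = 65*(2*4/6) = 65*(2*4*(1/6)) = 65*(4/3) = 260/3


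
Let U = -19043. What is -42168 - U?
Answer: -23125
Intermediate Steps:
-42168 - U = -42168 - 1*(-19043) = -42168 + 19043 = -23125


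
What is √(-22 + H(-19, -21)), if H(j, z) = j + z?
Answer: I*√62 ≈ 7.874*I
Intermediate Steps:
√(-22 + H(-19, -21)) = √(-22 + (-19 - 21)) = √(-22 - 40) = √(-62) = I*√62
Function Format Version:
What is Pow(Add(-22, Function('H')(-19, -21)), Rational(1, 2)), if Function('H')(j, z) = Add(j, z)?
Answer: Mul(I, Pow(62, Rational(1, 2))) ≈ Mul(7.8740, I)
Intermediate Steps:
Pow(Add(-22, Function('H')(-19, -21)), Rational(1, 2)) = Pow(Add(-22, Add(-19, -21)), Rational(1, 2)) = Pow(Add(-22, -40), Rational(1, 2)) = Pow(-62, Rational(1, 2)) = Mul(I, Pow(62, Rational(1, 2)))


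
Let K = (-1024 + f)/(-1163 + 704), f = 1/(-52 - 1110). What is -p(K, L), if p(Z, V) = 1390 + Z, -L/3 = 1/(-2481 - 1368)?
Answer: -742557509/533358 ≈ -1392.2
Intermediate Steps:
f = -1/1162 (f = 1/(-1162) = -1/1162 ≈ -0.00086058)
L = 1/1283 (L = -3/(-2481 - 1368) = -3/(-3849) = -3*(-1/3849) = 1/1283 ≈ 0.00077942)
K = 1189889/533358 (K = (-1024 - 1/1162)/(-1163 + 704) = -1189889/1162/(-459) = -1189889/1162*(-1/459) = 1189889/533358 ≈ 2.2309)
-p(K, L) = -(1390 + 1189889/533358) = -1*742557509/533358 = -742557509/533358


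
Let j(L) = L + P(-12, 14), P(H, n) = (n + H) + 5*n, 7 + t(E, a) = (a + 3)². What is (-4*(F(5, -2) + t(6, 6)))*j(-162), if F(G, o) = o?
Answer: 25920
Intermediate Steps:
t(E, a) = -7 + (3 + a)² (t(E, a) = -7 + (a + 3)² = -7 + (3 + a)²)
P(H, n) = H + 6*n (P(H, n) = (H + n) + 5*n = H + 6*n)
j(L) = 72 + L (j(L) = L + (-12 + 6*14) = L + (-12 + 84) = L + 72 = 72 + L)
(-4*(F(5, -2) + t(6, 6)))*j(-162) = (-4*(-2 + (-7 + (3 + 6)²)))*(72 - 162) = -4*(-2 + (-7 + 9²))*(-90) = -4*(-2 + (-7 + 81))*(-90) = -4*(-2 + 74)*(-90) = -4*72*(-90) = -288*(-90) = 25920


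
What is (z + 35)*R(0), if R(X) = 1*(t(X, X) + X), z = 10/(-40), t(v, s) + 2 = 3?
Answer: 139/4 ≈ 34.750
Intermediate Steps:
t(v, s) = 1 (t(v, s) = -2 + 3 = 1)
z = -¼ (z = 10*(-1/40) = -¼ ≈ -0.25000)
R(X) = 1 + X (R(X) = 1*(1 + X) = 1 + X)
(z + 35)*R(0) = (-¼ + 35)*(1 + 0) = (139/4)*1 = 139/4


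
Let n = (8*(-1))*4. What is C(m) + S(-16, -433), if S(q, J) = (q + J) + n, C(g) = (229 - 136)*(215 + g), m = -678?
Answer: -43540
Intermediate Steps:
C(g) = 19995 + 93*g (C(g) = 93*(215 + g) = 19995 + 93*g)
n = -32 (n = -8*4 = -32)
S(q, J) = -32 + J + q (S(q, J) = (q + J) - 32 = (J + q) - 32 = -32 + J + q)
C(m) + S(-16, -433) = (19995 + 93*(-678)) + (-32 - 433 - 16) = (19995 - 63054) - 481 = -43059 - 481 = -43540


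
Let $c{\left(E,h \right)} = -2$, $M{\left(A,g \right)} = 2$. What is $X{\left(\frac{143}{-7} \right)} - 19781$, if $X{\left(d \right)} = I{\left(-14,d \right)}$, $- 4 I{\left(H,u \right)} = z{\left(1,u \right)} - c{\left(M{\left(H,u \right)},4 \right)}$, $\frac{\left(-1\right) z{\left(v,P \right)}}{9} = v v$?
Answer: $- \frac{79117}{4} \approx -19779.0$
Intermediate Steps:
$z{\left(v,P \right)} = - 9 v^{2}$ ($z{\left(v,P \right)} = - 9 v v = - 9 v^{2}$)
$I{\left(H,u \right)} = \frac{7}{4}$ ($I{\left(H,u \right)} = - \frac{- 9 \cdot 1^{2} - -2}{4} = - \frac{\left(-9\right) 1 + 2}{4} = - \frac{-9 + 2}{4} = \left(- \frac{1}{4}\right) \left(-7\right) = \frac{7}{4}$)
$X{\left(d \right)} = \frac{7}{4}$
$X{\left(\frac{143}{-7} \right)} - 19781 = \frac{7}{4} - 19781 = - \frac{79117}{4}$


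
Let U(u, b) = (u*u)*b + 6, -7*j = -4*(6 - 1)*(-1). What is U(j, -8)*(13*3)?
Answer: -113334/49 ≈ -2312.9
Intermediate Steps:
j = -20/7 (j = -(-4*(6 - 1))*(-1)/7 = -(-4*5)*(-1)/7 = -(-20)*(-1)/7 = -1/7*20 = -20/7 ≈ -2.8571)
U(u, b) = 6 + b*u**2 (U(u, b) = u**2*b + 6 = b*u**2 + 6 = 6 + b*u**2)
U(j, -8)*(13*3) = (6 - 8*(-20/7)**2)*(13*3) = (6 - 8*400/49)*39 = (6 - 3200/49)*39 = -2906/49*39 = -113334/49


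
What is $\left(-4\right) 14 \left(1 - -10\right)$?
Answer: $-616$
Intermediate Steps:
$\left(-4\right) 14 \left(1 - -10\right) = - 56 \left(1 + 10\right) = \left(-56\right) 11 = -616$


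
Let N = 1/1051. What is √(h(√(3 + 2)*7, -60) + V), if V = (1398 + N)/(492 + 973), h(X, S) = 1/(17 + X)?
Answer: √(40829851347570 + 15836111968495*√5)/(1539715*√(17 + 7*√5)) ≈ 0.99242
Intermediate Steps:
N = 1/1051 ≈ 0.00095147
V = 1469299/1539715 (V = (1398 + 1/1051)/(492 + 973) = (1469299/1051)/1465 = (1469299/1051)*(1/1465) = 1469299/1539715 ≈ 0.95427)
√(h(√(3 + 2)*7, -60) + V) = √(1/(17 + √(3 + 2)*7) + 1469299/1539715) = √(1/(17 + √5*7) + 1469299/1539715) = √(1/(17 + 7*√5) + 1469299/1539715) = √(1469299/1539715 + 1/(17 + 7*√5))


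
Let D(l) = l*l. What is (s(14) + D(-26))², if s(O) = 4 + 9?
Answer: 474721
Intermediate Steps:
s(O) = 13
D(l) = l²
(s(14) + D(-26))² = (13 + (-26)²)² = (13 + 676)² = 689² = 474721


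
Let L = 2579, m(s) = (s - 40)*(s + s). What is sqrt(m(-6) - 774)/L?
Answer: I*sqrt(222)/2579 ≈ 0.0057773*I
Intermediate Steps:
m(s) = 2*s*(-40 + s) (m(s) = (-40 + s)*(2*s) = 2*s*(-40 + s))
sqrt(m(-6) - 774)/L = sqrt(2*(-6)*(-40 - 6) - 774)/2579 = sqrt(2*(-6)*(-46) - 774)*(1/2579) = sqrt(552 - 774)*(1/2579) = sqrt(-222)*(1/2579) = (I*sqrt(222))*(1/2579) = I*sqrt(222)/2579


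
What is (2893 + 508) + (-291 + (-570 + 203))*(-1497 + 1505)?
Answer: -1863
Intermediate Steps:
(2893 + 508) + (-291 + (-570 + 203))*(-1497 + 1505) = 3401 + (-291 - 367)*8 = 3401 - 658*8 = 3401 - 5264 = -1863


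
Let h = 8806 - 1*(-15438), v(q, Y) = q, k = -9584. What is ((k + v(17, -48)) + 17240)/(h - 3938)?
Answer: 7673/20306 ≈ 0.37787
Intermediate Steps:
h = 24244 (h = 8806 + 15438 = 24244)
((k + v(17, -48)) + 17240)/(h - 3938) = ((-9584 + 17) + 17240)/(24244 - 3938) = (-9567 + 17240)/20306 = 7673*(1/20306) = 7673/20306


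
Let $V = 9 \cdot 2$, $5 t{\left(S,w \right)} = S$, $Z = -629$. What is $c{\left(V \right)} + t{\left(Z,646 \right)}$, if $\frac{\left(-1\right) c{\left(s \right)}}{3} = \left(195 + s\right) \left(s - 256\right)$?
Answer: $\frac{759781}{5} \approx 1.5196 \cdot 10^{5}$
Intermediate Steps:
$t{\left(S,w \right)} = \frac{S}{5}$
$V = 18$
$c{\left(s \right)} = - 3 \left(-256 + s\right) \left(195 + s\right)$ ($c{\left(s \right)} = - 3 \left(195 + s\right) \left(s - 256\right) = - 3 \left(195 + s\right) \left(-256 + s\right) = - 3 \left(-256 + s\right) \left(195 + s\right)$)
$c{\left(V \right)} + t{\left(Z,646 \right)} = \left(149760 - 3 \cdot 18^{2} + 183 \cdot 18\right) + \frac{1}{5} \left(-629\right) = \left(149760 - 972 + 3294\right) - \frac{629}{5} = 152082 - \frac{629}{5} = \frac{759781}{5}$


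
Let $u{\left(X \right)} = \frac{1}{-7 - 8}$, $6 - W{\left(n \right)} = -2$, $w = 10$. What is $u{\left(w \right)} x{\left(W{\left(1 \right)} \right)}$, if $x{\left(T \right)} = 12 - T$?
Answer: $- \frac{4}{15} \approx -0.26667$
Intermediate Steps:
$W{\left(n \right)} = 8$ ($W{\left(n \right)} = 6 - -2 = 6 + 2 = 8$)
$u{\left(X \right)} = - \frac{1}{15}$ ($u{\left(X \right)} = \frac{1}{-15} = - \frac{1}{15}$)
$u{\left(w \right)} x{\left(W{\left(1 \right)} \right)} = - \frac{12 - 8}{15} = \left(- \frac{1}{15}\right) 4 = - \frac{4}{15}$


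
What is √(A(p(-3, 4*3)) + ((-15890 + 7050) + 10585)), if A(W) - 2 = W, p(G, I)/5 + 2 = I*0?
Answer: 3*√193 ≈ 41.677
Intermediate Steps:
p(G, I) = -10 (p(G, I) = -10 + 5*(I*0) = -10 + 5*0 = -10 + 0 = -10)
A(W) = 2 + W
√(A(p(-3, 4*3)) + ((-15890 + 7050) + 10585)) = √((2 - 10) + ((-15890 + 7050) + 10585)) = √(-8 + (-8840 + 10585)) = √(-8 + 1745) = √1737 = 3*√193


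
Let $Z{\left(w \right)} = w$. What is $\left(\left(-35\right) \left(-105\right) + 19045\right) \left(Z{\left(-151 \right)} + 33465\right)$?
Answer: $756894080$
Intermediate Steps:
$\left(\left(-35\right) \left(-105\right) + 19045\right) \left(Z{\left(-151 \right)} + 33465\right) = \left(\left(-35\right) \left(-105\right) + 19045\right) \left(-151 + 33465\right) = \left(3675 + 19045\right) 33314 = 22720 \cdot 33314 = 756894080$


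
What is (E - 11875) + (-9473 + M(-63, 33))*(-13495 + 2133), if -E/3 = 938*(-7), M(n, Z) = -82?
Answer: 108571733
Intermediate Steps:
E = 19698 (E = -2814*(-7) = -3*(-6566) = 19698)
(E - 11875) + (-9473 + M(-63, 33))*(-13495 + 2133) = (19698 - 11875) + (-9473 - 82)*(-13495 + 2133) = 7823 - 9555*(-11362) = 7823 + 108563910 = 108571733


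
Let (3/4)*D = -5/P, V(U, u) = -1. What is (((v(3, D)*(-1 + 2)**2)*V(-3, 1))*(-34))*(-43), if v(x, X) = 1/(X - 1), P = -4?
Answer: -2193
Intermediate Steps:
D = 5/3 (D = 4*(-5/(-4))/3 = 4*(-5*(-1/4))/3 = (4/3)*(5/4) = 5/3 ≈ 1.6667)
v(x, X) = 1/(-1 + X)
(((v(3, D)*(-1 + 2)**2)*V(-3, 1))*(-34))*(-43) = ((((-1 + 2)**2/(-1 + 5/3))*(-1))*(-34))*(-43) = (((1**2/(2/3))*(-1))*(-34))*(-43) = ((((3/2)*1)*(-1))*(-34))*(-43) = (((3/2)*(-1))*(-34))*(-43) = -3/2*(-34)*(-43) = 51*(-43) = -2193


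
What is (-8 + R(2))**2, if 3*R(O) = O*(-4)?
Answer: 1024/9 ≈ 113.78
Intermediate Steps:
R(O) = -4*O/3 (R(O) = (O*(-4))/3 = (-4*O)/3 = -4*O/3)
(-8 + R(2))**2 = (-8 - 4/3*2)**2 = (-8 - 8/3)**2 = (-32/3)**2 = 1024/9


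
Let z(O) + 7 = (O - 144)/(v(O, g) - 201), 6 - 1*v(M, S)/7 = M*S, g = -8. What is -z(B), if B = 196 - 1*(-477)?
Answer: 262174/37529 ≈ 6.9859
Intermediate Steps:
v(M, S) = 42 - 7*M*S
B = 673 (B = 196 + 477 = 673)
z(O) = -7 + (-144 + O)/(-159 + 56*O) (z(O) = -7 + (O - 144)/((42 - 7*O*(-8)) - 201) = -7 + (-144 + O)/((42 + 56*O) - 201) = -7 + (-144 + O)/(-159 + 56*O))
-z(B) = -17*(-57 + 23*673)/(159 - 56*673) = -17*(-57 + 15479)/(159 - 37688) = -17*15422/(-37529) = -17*(-1)*15422/37529 = -1*(-262174/37529) = 262174/37529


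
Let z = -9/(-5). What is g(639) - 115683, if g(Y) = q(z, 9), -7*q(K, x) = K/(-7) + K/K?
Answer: -28342361/245 ≈ -1.1568e+5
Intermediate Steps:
z = 9/5 (z = -9*(-⅕) = 9/5 ≈ 1.8000)
q(K, x) = -⅐ + K/49 (q(K, x) = -(K/(-7) + K/K)/7 = -(K*(-⅐) + 1)/7 = -(-K/7 + 1)/7 = -(1 - K/7)/7 = -⅐ + K/49)
g(Y) = -26/245 (g(Y) = -⅐ + (1/49)*(9/5) = -⅐ + 9/245 = -26/245)
g(639) - 115683 = -26/245 - 115683 = -28342361/245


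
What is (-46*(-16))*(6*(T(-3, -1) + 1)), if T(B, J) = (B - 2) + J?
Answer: -22080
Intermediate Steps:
T(B, J) = -2 + B + J (T(B, J) = (-2 + B) + J = -2 + B + J)
(-46*(-16))*(6*(T(-3, -1) + 1)) = (-46*(-16))*(6*((-2 - 3 - 1) + 1)) = 736*(6*(-6 + 1)) = 736*(6*(-5)) = 736*(-30) = -22080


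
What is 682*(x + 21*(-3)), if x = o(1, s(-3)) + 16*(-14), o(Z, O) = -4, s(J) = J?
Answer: -198462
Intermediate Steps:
x = -228 (x = -4 + 16*(-14) = -4 - 224 = -228)
682*(x + 21*(-3)) = 682*(-228 + 21*(-3)) = 682*(-228 - 63) = 682*(-291) = -198462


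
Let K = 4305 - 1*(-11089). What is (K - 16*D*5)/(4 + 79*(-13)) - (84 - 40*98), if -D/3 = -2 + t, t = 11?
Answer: 3906674/1023 ≈ 3818.8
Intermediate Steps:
D = -27 (D = -3*(-2 + 11) = -3*9 = -27)
K = 15394 (K = 4305 + 11089 = 15394)
(K - 16*D*5)/(4 + 79*(-13)) - (84 - 40*98) = (15394 - 16*(-27)*5)/(4 + 79*(-13)) - (84 - 40*98) = (15394 + 432*5)/(4 - 1027) - (84 - 3920) = (15394 + 2160)/(-1023) - 1*(-3836) = 17554*(-1/1023) + 3836 = -17554/1023 + 3836 = 3906674/1023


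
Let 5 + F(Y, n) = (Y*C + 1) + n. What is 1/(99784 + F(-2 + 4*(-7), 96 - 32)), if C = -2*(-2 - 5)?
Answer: 1/99424 ≈ 1.0058e-5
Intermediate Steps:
C = 14 (C = -2*(-7) = 14)
F(Y, n) = -4 + n + 14*Y (F(Y, n) = -5 + ((Y*14 + 1) + n) = -5 + ((14*Y + 1) + n) = -5 + ((1 + 14*Y) + n) = -5 + (1 + n + 14*Y) = -4 + n + 14*Y)
1/(99784 + F(-2 + 4*(-7), 96 - 32)) = 1/(99784 + (-4 + (96 - 32) + 14*(-2 + 4*(-7)))) = 1/(99784 + (-4 + 64 + 14*(-2 - 28))) = 1/(99784 + (-4 + 64 + 14*(-30))) = 1/(99784 + (-4 + 64 - 420)) = 1/(99784 - 360) = 1/99424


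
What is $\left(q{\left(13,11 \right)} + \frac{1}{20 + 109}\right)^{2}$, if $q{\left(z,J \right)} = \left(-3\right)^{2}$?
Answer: $\frac{1350244}{16641} \approx 81.14$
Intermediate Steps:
$q{\left(z,J \right)} = 9$
$\left(q{\left(13,11 \right)} + \frac{1}{20 + 109}\right)^{2} = \left(9 + \frac{1}{20 + 109}\right)^{2} = \left(9 + \frac{1}{129}\right)^{2} = \left(\frac{1162}{129}\right)^{2} = \frac{1350244}{16641}$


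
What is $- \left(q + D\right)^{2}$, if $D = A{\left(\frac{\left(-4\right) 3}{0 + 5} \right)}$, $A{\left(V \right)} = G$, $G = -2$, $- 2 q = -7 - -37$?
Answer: $-289$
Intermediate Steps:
$q = -15$ ($q = - \frac{-7 - -37}{2} = - \frac{-7 + 37}{2} = \left(- \frac{1}{2}\right) 30 = -15$)
$A{\left(V \right)} = -2$
$D = -2$
$- \left(q + D\right)^{2} = - \left(-15 - 2\right)^{2} = - \left(-17\right)^{2} = \left(-1\right) 289 = -289$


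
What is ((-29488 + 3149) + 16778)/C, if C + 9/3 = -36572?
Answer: 9561/36575 ≈ 0.26141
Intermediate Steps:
C = -36575 (C = -3 - 36572 = -36575)
((-29488 + 3149) + 16778)/C = ((-29488 + 3149) + 16778)/(-36575) = (-26339 + 16778)*(-1/36575) = -9561*(-1/36575) = 9561/36575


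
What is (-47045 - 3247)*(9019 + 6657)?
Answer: -788377392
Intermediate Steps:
(-47045 - 3247)*(9019 + 6657) = -50292*15676 = -788377392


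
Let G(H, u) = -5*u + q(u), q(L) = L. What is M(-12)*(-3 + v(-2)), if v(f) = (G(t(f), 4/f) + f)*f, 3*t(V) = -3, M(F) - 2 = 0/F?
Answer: -30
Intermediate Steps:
M(F) = 2 (M(F) = 2 + 0/F = 2 + 0 = 2)
t(V) = -1 (t(V) = (⅓)*(-3) = -1)
G(H, u) = -4*u (G(H, u) = -5*u + u = -4*u)
v(f) = f*(f - 16/f) (v(f) = (-16/f + f)*f = (f - 16/f)*f = f*(f - 16/f))
M(-12)*(-3 + v(-2)) = 2*(-3 + (-16 + (-2)²)) = 2*(-3 + (-16 + 4)) = 2*(-3 - 12) = 2*(-15) = -30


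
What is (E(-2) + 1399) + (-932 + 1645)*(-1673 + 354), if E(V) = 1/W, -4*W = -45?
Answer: -42257156/45 ≈ -9.3905e+5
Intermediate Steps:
W = 45/4 (W = -¼*(-45) = 45/4 ≈ 11.250)
E(V) = 4/45 (E(V) = 1/(45/4) = 4/45)
(E(-2) + 1399) + (-932 + 1645)*(-1673 + 354) = (4/45 + 1399) + (-932 + 1645)*(-1673 + 354) = 62959/45 + 713*(-1319) = 62959/45 - 940447 = -42257156/45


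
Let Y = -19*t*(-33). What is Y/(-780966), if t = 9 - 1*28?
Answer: 3971/260322 ≈ 0.015254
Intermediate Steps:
t = -19 (t = 9 - 28 = -19)
Y = -11913 (Y = -19*(-19)*(-33) = 361*(-33) = -11913)
Y/(-780966) = -11913/(-780966) = -11913*(-1/780966) = 3971/260322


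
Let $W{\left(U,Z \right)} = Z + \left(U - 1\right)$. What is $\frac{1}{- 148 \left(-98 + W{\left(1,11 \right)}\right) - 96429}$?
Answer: $- \frac{1}{83553} \approx -1.1968 \cdot 10^{-5}$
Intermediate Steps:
$W{\left(U,Z \right)} = -1 + U + Z$ ($W{\left(U,Z \right)} = Z + \left(-1 + U\right) = -1 + U + Z$)
$\frac{1}{- 148 \left(-98 + W{\left(1,11 \right)}\right) - 96429} = \frac{1}{- 148 \left(-98 + \left(-1 + 1 + 11\right)\right) - 96429} = \frac{1}{- 148 \left(-98 + 11\right) - 96429} = \frac{1}{\left(-148\right) \left(-87\right) - 96429} = \frac{1}{12876 - 96429} = \frac{1}{-83553} = - \frac{1}{83553}$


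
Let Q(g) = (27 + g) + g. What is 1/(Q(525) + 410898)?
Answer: 1/411975 ≈ 2.4273e-6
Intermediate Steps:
Q(g) = 27 + 2*g
1/(Q(525) + 410898) = 1/((27 + 2*525) + 410898) = 1/((27 + 1050) + 410898) = 1/(1077 + 410898) = 1/411975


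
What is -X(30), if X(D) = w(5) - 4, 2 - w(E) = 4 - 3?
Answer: 3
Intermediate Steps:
w(E) = 1 (w(E) = 2 - (4 - 3) = 2 - 1*1 = 2 - 1 = 1)
X(D) = -3 (X(D) = 1 - 4 = -3)
-X(30) = -1*(-3) = 3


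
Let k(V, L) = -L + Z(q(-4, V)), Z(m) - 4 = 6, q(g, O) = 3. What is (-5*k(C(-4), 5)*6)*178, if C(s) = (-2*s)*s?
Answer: -26700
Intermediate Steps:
Z(m) = 10 (Z(m) = 4 + 6 = 10)
C(s) = -2*s²
k(V, L) = 10 - L (k(V, L) = -L + 10 = 10 - L)
(-5*k(C(-4), 5)*6)*178 = (-5*(10 - 1*5)*6)*178 = (-5*(10 - 5)*6)*178 = (-5*5*6)*178 = -25*6*178 = -150*178 = -26700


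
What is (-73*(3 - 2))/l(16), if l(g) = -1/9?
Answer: 657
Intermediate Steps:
l(g) = -⅑ (l(g) = -1*⅑ = -⅑)
(-73*(3 - 2))/l(16) = (-73*(3 - 2))/(-⅑) = -73*(-9) = 657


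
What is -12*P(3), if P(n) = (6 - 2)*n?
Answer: -144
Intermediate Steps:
P(n) = 4*n
-12*P(3) = -48*3 = -12*12 = -144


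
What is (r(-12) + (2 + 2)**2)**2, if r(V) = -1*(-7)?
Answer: 529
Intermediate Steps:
r(V) = 7
(r(-12) + (2 + 2)**2)**2 = (7 + (2 + 2)**2)**2 = (7 + 4**2)**2 = (7 + 16)**2 = 23**2 = 529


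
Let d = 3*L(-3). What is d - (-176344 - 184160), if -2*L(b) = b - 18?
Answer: 721071/2 ≈ 3.6054e+5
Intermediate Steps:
L(b) = 9 - b/2 (L(b) = -(b - 18)/2 = -(-18 + b)/2 = 9 - b/2)
d = 63/2 (d = 3*(9 - ½*(-3)) = 3*(9 + 3/2) = 3*(21/2) = 63/2 ≈ 31.500)
d - (-176344 - 184160) = 63/2 - (-176344 - 184160) = 63/2 - 1*(-360504) = 63/2 + 360504 = 721071/2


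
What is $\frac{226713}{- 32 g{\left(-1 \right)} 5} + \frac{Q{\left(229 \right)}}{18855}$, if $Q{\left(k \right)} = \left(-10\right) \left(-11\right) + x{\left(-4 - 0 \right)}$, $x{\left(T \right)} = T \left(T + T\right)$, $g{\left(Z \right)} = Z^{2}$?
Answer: $- \frac{854930179}{603360} \approx -1416.9$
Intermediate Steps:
$x{\left(T \right)} = 2 T^{2}$ ($x{\left(T \right)} = T 2 T = 2 T^{2}$)
$Q{\left(k \right)} = 142$ ($Q{\left(k \right)} = \left(-10\right) \left(-11\right) + 2 \left(-4 - 0\right)^{2} = 110 + 2 \left(-4 + 0\right)^{2} = 110 + 2 \left(-4\right)^{2} = 110 + 2 \cdot 16 = 110 + 32 = 142$)
$\frac{226713}{- 32 g{\left(-1 \right)} 5} + \frac{Q{\left(229 \right)}}{18855} = \frac{226713}{- 32 \left(-1\right)^{2} \cdot 5} + \frac{142}{18855} = \frac{226713}{\left(-32\right) 1 \cdot 5} + 142 \cdot \frac{1}{18855} = \frac{226713}{\left(-32\right) 5} + \frac{142}{18855} = \frac{226713}{-160} + \frac{142}{18855} = 226713 \left(- \frac{1}{160}\right) + \frac{142}{18855} = - \frac{226713}{160} + \frac{142}{18855} = - \frac{854930179}{603360}$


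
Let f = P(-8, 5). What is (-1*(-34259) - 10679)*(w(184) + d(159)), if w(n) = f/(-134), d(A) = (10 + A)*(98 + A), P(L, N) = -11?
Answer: 68618189070/67 ≈ 1.0242e+9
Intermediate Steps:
f = -11
w(n) = 11/134 (w(n) = -11/(-134) = -11*(-1/134) = 11/134)
(-1*(-34259) - 10679)*(w(184) + d(159)) = (-1*(-34259) - 10679)*(11/134 + (980 + 159**2 + 108*159)) = (34259 - 10679)*(11/134 + (980 + 25281 + 17172)) = 23580*(11/134 + 43433) = 23580*(5820033/134) = 68618189070/67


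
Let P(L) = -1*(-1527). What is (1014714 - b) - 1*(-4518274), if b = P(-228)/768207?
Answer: 1416826703663/256069 ≈ 5.5330e+6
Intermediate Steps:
P(L) = 1527
b = 509/256069 (b = 1527/768207 = 1527*(1/768207) = 509/256069 ≈ 0.0019877)
(1014714 - b) - 1*(-4518274) = (1014714 - 1*509/256069) - 1*(-4518274) = (1014714 - 509/256069) + 4518274 = 259836798757/256069 + 4518274 = 1416826703663/256069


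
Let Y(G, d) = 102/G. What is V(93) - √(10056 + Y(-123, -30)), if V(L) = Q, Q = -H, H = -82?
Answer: 82 - 19*√46822/41 ≈ -18.275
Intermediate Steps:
Q = 82 (Q = -1*(-82) = 82)
V(L) = 82
V(93) - √(10056 + Y(-123, -30)) = 82 - √(10056 + 102/(-123)) = 82 - √(10056 + 102*(-1/123)) = 82 - √(10056 - 34/41) = 82 - √(412262/41) = 82 - 19*√46822/41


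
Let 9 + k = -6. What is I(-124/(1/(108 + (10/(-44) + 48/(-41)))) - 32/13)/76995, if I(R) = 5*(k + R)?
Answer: -25867769/30094779 ≈ -0.85954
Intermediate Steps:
k = -15 (k = -9 - 6 = -15)
I(R) = -75 + 5*R (I(R) = 5*(-15 + R) = -75 + 5*R)
I(-124/(1/(108 + (10/(-44) + 48/(-41)))) - 32/13)/76995 = (-75 + 5*(-124/(1/(108 + (10/(-44) + 48/(-41)))) - 32/13))/76995 = (-75 + 5*(-124/(1/(108 + (10*(-1/44) + 48*(-1/41)))) - 32*1/13))*(1/76995) = (-75 + 5*(-124/(1/(108 + (-5/22 - 48/41))) - 32/13))*(1/76995) = (-75 + 5*(-124/(1/(108 - 1261/902)) - 32/13))*(1/76995) = (-75 + 5*(-124/(1/(96155/902)) - 32/13))*(1/76995) = (-75 + 5*(-124/902/96155 - 32/13))*(1/76995) = (-75 + 5*(-124*96155/902 - 32/13))*(1/76995) = (-75 + 5*(-5961610/451 - 32/13))*(1/76995) = (-75 + 5*(-77515362/5863))*(1/76995) = (-75 - 387576810/5863)*(1/76995) = -388016535/5863*1/76995 = -25867769/30094779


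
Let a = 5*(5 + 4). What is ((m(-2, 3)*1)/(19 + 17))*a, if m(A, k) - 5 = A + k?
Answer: 15/2 ≈ 7.5000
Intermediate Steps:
m(A, k) = 5 + A + k (m(A, k) = 5 + (A + k) = 5 + A + k)
a = 45 (a = 5*9 = 45)
((m(-2, 3)*1)/(19 + 17))*a = (((5 - 2 + 3)*1)/(19 + 17))*45 = ((6*1)/36)*45 = (6*(1/36))*45 = (⅙)*45 = 15/2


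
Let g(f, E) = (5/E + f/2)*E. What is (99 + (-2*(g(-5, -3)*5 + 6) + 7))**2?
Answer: 961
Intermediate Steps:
g(f, E) = E*(f/2 + 5/E) (g(f, E) = (5/E + f*(1/2))*E = (5/E + f/2)*E = (f/2 + 5/E)*E = E*(f/2 + 5/E))
(99 + (-2*(g(-5, -3)*5 + 6) + 7))**2 = (99 + (-2*((5 + (1/2)*(-3)*(-5))*5 + 6) + 7))**2 = (99 + (-2*((5 + 15/2)*5 + 6) + 7))**2 = (99 + (-2*((25/2)*5 + 6) + 7))**2 = (99 + (-2*(125/2 + 6) + 7))**2 = (99 + (-2*137/2 + 7))**2 = (99 + (-137 + 7))**2 = (99 - 130)**2 = (-31)**2 = 961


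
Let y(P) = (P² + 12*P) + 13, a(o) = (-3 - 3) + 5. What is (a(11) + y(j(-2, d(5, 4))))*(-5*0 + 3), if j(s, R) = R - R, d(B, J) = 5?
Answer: 36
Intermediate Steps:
j(s, R) = 0
a(o) = -1 (a(o) = -6 + 5 = -1)
y(P) = 13 + P² + 12*P
(a(11) + y(j(-2, d(5, 4))))*(-5*0 + 3) = (-1 + (13 + 0² + 12*0))*(-5*0 + 3) = (-1 + (13 + 0 + 0))*(0 + 3) = (-1 + 13)*3 = 12*3 = 36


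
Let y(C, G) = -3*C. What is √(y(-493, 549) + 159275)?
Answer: √160754 ≈ 400.94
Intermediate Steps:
√(y(-493, 549) + 159275) = √(-3*(-493) + 159275) = √(1479 + 159275) = √160754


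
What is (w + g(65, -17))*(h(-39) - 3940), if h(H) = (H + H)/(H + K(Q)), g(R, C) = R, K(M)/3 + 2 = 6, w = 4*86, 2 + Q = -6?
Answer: -14492506/9 ≈ -1.6103e+6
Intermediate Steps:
Q = -8 (Q = -2 - 6 = -8)
w = 344
K(M) = 12 (K(M) = -6 + 3*6 = -6 + 18 = 12)
h(H) = 2*H/(12 + H) (h(H) = (H + H)/(H + 12) = (2*H)/(12 + H) = 2*H/(12 + H))
(w + g(65, -17))*(h(-39) - 3940) = (344 + 65)*(2*(-39)/(12 - 39) - 3940) = 409*(2*(-39)/(-27) - 3940) = 409*(2*(-39)*(-1/27) - 3940) = 409*(26/9 - 3940) = 409*(-35434/9) = -14492506/9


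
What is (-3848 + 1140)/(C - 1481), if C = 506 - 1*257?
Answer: 677/308 ≈ 2.1981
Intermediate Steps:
C = 249 (C = 506 - 257 = 249)
(-3848 + 1140)/(C - 1481) = (-3848 + 1140)/(249 - 1481) = -2708/(-1232) = -2708*(-1/1232) = 677/308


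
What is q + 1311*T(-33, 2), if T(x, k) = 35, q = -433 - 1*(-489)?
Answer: 45941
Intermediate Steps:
q = 56 (q = -433 + 489 = 56)
q + 1311*T(-33, 2) = 56 + 1311*35 = 56 + 45885 = 45941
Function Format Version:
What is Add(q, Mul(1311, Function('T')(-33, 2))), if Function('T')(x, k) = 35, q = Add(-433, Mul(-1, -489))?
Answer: 45941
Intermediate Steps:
q = 56 (q = Add(-433, 489) = 56)
Add(q, Mul(1311, Function('T')(-33, 2))) = Add(56, Mul(1311, 35)) = Add(56, 45885) = 45941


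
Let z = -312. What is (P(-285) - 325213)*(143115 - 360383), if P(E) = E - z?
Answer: 70652511848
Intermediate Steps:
P(E) = 312 + E (P(E) = E - 1*(-312) = E + 312 = 312 + E)
(P(-285) - 325213)*(143115 - 360383) = ((312 - 285) - 325213)*(143115 - 360383) = (27 - 325213)*(-217268) = -325186*(-217268) = 70652511848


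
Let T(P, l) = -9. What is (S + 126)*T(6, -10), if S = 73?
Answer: -1791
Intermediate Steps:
(S + 126)*T(6, -10) = (73 + 126)*(-9) = 199*(-9) = -1791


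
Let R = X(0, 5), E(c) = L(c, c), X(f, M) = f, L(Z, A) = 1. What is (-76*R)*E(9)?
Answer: 0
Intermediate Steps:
E(c) = 1
R = 0
(-76*R)*E(9) = -76*0*1 = 0*1 = 0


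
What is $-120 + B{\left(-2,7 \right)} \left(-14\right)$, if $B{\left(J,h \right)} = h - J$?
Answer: $-246$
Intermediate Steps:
$-120 + B{\left(-2,7 \right)} \left(-14\right) = -120 + \left(7 - -2\right) \left(-14\right) = -120 + \left(7 + 2\right) \left(-14\right) = -120 + 9 \left(-14\right) = -120 - 126 = -246$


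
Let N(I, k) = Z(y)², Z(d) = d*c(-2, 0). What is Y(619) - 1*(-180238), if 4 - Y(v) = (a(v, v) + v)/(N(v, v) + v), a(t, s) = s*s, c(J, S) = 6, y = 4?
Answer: 43001082/239 ≈ 1.7992e+5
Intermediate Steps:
a(t, s) = s²
Z(d) = 6*d (Z(d) = d*6 = 6*d)
N(I, k) = 576 (N(I, k) = (6*4)² = 24² = 576)
Y(v) = 4 - (v + v²)/(576 + v) (Y(v) = 4 - (v² + v)/(576 + v) = 4 - (v + v²)/(576 + v))
Y(619) - 1*(-180238) = (2304 - 1*619² + 3*619)/(576 + 619) - 1*(-180238) = (2304 - 1*383161 + 1857)/1195 + 180238 = (2304 - 383161 + 1857)/1195 + 180238 = (1/1195)*(-379000) + 180238 = -75800/239 + 180238 = 43001082/239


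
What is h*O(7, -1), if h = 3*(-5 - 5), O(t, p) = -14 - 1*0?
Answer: 420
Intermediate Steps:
O(t, p) = -14 (O(t, p) = -14 + 0 = -14)
h = -30 (h = 3*(-10) = -30)
h*O(7, -1) = -30*(-14) = 420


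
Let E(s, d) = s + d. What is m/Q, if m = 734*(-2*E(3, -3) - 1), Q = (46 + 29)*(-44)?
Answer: 367/1650 ≈ 0.22242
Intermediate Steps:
E(s, d) = d + s
Q = -3300 (Q = 75*(-44) = -3300)
m = -734 (m = 734*(-2*(-3 + 3) - 1) = 734*(-2*0 - 1) = 734*(0 - 1) = 734*(-1) = -734)
m/Q = -734/(-3300) = -734*(-1/3300) = 367/1650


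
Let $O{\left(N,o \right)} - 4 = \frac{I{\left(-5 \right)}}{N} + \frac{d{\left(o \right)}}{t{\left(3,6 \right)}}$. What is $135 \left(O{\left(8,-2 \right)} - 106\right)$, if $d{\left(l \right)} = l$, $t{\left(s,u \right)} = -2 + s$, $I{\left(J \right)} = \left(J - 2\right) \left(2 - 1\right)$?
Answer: $- \frac{113265}{8} \approx -14158.0$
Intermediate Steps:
$I{\left(J \right)} = -2 + J$ ($I{\left(J \right)} = \left(-2 + J\right) 1 = -2 + J$)
$O{\left(N,o \right)} = 4 + o - \frac{7}{N}$ ($O{\left(N,o \right)} = 4 + \left(\frac{-2 - 5}{N} + \frac{o}{-2 + 3}\right) = 4 + \left(- \frac{7}{N} + \frac{o}{1}\right) = 4 + \left(- \frac{7}{N} + o 1\right) = 4 + \left(- \frac{7}{N} + o\right) = 4 + \left(o - \frac{7}{N}\right) = 4 + o - \frac{7}{N}$)
$135 \left(O{\left(8,-2 \right)} - 106\right) = 135 \left(\left(4 - 2 - \frac{7}{8}\right) - 106\right) = 135 \left(\frac{9}{8} - 106\right) = 135 \left(- \frac{839}{8}\right) = - \frac{113265}{8}$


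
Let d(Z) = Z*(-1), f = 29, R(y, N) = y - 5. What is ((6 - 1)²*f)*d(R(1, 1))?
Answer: 2900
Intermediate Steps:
R(y, N) = -5 + y
d(Z) = -Z
((6 - 1)²*f)*d(R(1, 1)) = ((6 - 1)²*29)*(-(-5 + 1)) = (5²*29)*(-1*(-4)) = (25*29)*4 = 725*4 = 2900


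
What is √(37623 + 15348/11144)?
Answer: 3*√32448082310/2786 ≈ 193.97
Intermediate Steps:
√(37623 + 15348/11144) = √(37623 + 15348*(1/11144)) = √(37623 + 3837/2786) = √(104821515/2786) = 3*√32448082310/2786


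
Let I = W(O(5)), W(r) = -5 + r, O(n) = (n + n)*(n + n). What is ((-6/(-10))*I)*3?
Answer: 171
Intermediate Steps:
O(n) = 4*n² (O(n) = (2*n)*(2*n) = 4*n²)
I = 95 (I = -5 + 4*5² = -5 + 4*25 = -5 + 100 = 95)
((-6/(-10))*I)*3 = (-6/(-10)*95)*3 = (-6*(-⅒)*95)*3 = ((⅗)*95)*3 = 57*3 = 171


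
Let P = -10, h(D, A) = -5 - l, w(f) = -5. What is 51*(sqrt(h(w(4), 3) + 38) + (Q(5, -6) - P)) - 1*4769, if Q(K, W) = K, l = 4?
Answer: -4004 + 51*sqrt(29) ≈ -3729.4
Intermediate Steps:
h(D, A) = -9 (h(D, A) = -5 - 1*4 = -5 - 4 = -9)
51*(sqrt(h(w(4), 3) + 38) + (Q(5, -6) - P)) - 1*4769 = 51*(sqrt(-9 + 38) + (5 - 1*(-10))) - 1*4769 = 51*(sqrt(29) + (5 + 10)) - 4769 = 51*(sqrt(29) + 15) - 4769 = 51*(15 + sqrt(29)) - 4769 = (765 + 51*sqrt(29)) - 4769 = -4004 + 51*sqrt(29)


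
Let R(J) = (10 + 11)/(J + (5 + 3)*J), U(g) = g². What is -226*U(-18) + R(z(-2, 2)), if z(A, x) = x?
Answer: -439337/6 ≈ -73223.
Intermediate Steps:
R(J) = 7/(3*J) (R(J) = 21/(J + 8*J) = 21/((9*J)) = 21*(1/(9*J)) = 7/(3*J))
-226*U(-18) + R(z(-2, 2)) = -226*(-18)² + (7/3)/2 = -226*324 + (7/3)*(½) = -73224 + 7/6 = -439337/6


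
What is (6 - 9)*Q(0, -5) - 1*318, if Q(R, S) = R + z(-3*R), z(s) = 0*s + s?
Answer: -318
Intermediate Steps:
z(s) = s (z(s) = 0 + s = s)
Q(R, S) = -2*R (Q(R, S) = R - 3*R = -2*R)
(6 - 9)*Q(0, -5) - 1*318 = (6 - 9)*(-2*0) - 1*318 = -3*0 - 318 = 0 - 318 = -318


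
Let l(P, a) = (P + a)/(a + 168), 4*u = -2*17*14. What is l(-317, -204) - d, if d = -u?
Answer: -3763/36 ≈ -104.53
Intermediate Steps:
u = -119 (u = (-2*17*14)/4 = (-34*14)/4 = (¼)*(-476) = -119)
l(P, a) = (P + a)/(168 + a)
d = 119 (d = -1*(-119) = 119)
l(-317, -204) - d = (-317 - 204)/(168 - 204) - 1*119 = -521/(-36) - 119 = -1/36*(-521) - 119 = 521/36 - 119 = -3763/36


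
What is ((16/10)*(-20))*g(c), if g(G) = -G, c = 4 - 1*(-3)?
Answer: 224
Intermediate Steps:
c = 7 (c = 4 + 3 = 7)
((16/10)*(-20))*g(c) = ((16/10)*(-20))*(-1*7) = ((16*(1/10))*(-20))*(-7) = ((8/5)*(-20))*(-7) = -32*(-7) = 224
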